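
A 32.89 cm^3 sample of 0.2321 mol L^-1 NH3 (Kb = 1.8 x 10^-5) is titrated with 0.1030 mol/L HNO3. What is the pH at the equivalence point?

n(NH3) = 0.2321 x 0.03289 = 0.007634 mol; V(HNO3) at equivalence = 0.007634/0.1030 = 0.07411 L.
At equivalence the base is fully converted to NH4+; total volume = 0.1070 L, so [NH4+] = 0.007634/0.1070 = 0.07134 M.
Ka(NH4+) = Kw/Kb = 1.0e-14 / 1.8 x 10^-5 = 5.56e-10.
[H^+] = sqrt(Ka x [NH4+]) = sqrt(5.56e-10 x 0.07134) = 6.30e-6 M.
pH = -log(6.30e-6) = 5.20.

5.20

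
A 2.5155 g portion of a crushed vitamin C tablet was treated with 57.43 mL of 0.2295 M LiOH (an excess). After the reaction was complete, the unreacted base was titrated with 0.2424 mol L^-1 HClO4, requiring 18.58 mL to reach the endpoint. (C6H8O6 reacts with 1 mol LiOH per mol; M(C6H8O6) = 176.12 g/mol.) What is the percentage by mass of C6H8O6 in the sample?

60.7%

Total n(LiOH) added = 0.2295 x 0.05743 = 0.01318 mol.
n(HClO4) used = 0.2424 x 0.01858 = 0.004504 mol, which equals the excess n(LiOH).
So n(LiOH) consumed by the sample = 0.01318 - 0.004504 = 0.008676 mol.
n(C6H8O6) = 0.008676 / 1 = 0.008676 mol.
mass C6H8O6 = 0.008676 x 176.12 = 1.528 g, so %C6H8O6 = 1.528/2.5155 x 100 = 60.7%.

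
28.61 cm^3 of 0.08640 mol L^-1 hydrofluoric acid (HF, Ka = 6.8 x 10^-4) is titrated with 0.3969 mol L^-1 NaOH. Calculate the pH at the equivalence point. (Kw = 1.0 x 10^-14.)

n(HF) = 0.08640 x 0.02861 = 0.002472 mol; V(NaOH) at equivalence = 0.002472/0.3969 = 0.006228 L.
At equivalence all the acid is converted to F-; total volume = 0.02861 + 0.006228 = 0.03484 L, so [F-] = 0.002472/0.03484 = 0.07095 M.
Kb = Kw/Ka = 1.0e-14 / 6.8 x 10^-4 = 1.47e-11.
[OH^-] = sqrt(Kb x [F-]) = sqrt(1.47e-11 x 0.07095) = 1.02e-6 M.
pOH = 5.99, so pH = 14.00 - 5.99 = 8.01.

8.01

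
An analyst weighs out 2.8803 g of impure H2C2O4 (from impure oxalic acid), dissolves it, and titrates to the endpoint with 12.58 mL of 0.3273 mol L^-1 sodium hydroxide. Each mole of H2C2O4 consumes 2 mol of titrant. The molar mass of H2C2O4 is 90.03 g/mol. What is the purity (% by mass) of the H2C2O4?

6.43%

n(NaOH) = 0.3273 x 0.01258 = 0.004117 mol.
n(H2C2O4) = 0.004117 / 2 = 0.002059 mol.
mass of H2C2O4 = 0.002059 x 90.03 = 0.1853 g.
% purity = 0.1853 / 2.8803 x 100 = 6.43%.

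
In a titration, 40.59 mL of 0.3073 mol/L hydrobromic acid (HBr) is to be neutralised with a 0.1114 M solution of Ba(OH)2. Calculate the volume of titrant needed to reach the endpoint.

n(HBr) = 0.3073 mol/L x 0.04059 L = 0.01247 mol.
The neutralisation is 2 HBr : 1 Ba(OH)2, so n(Ba(OH)2) = 0.01247 x 1/2 = 0.006237 mol.
V(Ba(OH)2) = 0.006237 / 0.1114 = 0.05598 L = 56.0 mL.

56.0 mL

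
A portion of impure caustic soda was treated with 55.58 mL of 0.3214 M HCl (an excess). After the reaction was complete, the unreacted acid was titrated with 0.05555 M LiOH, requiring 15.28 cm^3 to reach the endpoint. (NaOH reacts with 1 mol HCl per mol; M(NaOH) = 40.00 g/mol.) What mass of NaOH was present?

Total n(HCl) added = 0.3214 x 0.05558 = 0.01786 mol.
n(LiOH) used = 0.05555 x 0.01528 = 0.0008488 mol, which equals the excess n(HCl).
So n(HCl) consumed by the sample = 0.01786 - 0.0008488 = 0.01701 mol.
n(NaOH) = 0.01701 / 1 = 0.01701 mol.
mass = 0.01701 mol x 40.00 g/mol = 0.681 g.

0.681 g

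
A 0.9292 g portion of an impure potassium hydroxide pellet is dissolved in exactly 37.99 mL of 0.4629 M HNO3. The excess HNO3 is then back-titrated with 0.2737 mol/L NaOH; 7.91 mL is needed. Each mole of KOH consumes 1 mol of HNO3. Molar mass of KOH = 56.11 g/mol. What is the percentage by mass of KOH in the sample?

Total n(HNO3) added = 0.4629 x 0.03799 = 0.01759 mol.
n(NaOH) used = 0.2737 x 0.007910 = 0.002165 mol, which equals the excess n(HNO3).
So n(HNO3) consumed by the sample = 0.01759 - 0.002165 = 0.01542 mol.
n(KOH) = 0.01542 / 1 = 0.01542 mol.
mass KOH = 0.01542 x 56.11 = 0.8653 g, so %KOH = 0.8653/0.9292 x 100 = 93.1%.

93.1%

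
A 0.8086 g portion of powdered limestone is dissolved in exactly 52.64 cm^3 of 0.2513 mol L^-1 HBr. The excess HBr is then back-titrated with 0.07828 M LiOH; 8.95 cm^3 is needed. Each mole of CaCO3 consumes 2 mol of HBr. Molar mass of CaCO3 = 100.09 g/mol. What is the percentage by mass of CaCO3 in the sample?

Total n(HBr) added = 0.2513 x 0.05264 = 0.01323 mol.
n(LiOH) used = 0.07828 x 0.008950 = 0.0007006 mol, which equals the excess n(HBr).
So n(HBr) consumed by the sample = 0.01323 - 0.0007006 = 0.01253 mol.
n(CaCO3) = 0.01253 / 2 = 0.006264 mol.
mass CaCO3 = 0.006264 x 100.09 = 0.6270 g, so %CaCO3 = 0.6270/0.8086 x 100 = 77.5%.

77.5%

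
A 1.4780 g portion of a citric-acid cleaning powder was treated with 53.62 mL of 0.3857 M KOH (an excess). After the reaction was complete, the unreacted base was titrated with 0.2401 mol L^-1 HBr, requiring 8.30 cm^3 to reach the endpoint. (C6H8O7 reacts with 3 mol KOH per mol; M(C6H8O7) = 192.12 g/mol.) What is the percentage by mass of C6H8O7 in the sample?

81.0%

Total n(KOH) added = 0.3857 x 0.05362 = 0.02068 mol.
n(HBr) used = 0.2401 x 0.008300 = 0.001993 mol, which equals the excess n(KOH).
So n(KOH) consumed by the sample = 0.02068 - 0.001993 = 0.01869 mol.
n(C6H8O7) = 0.01869 / 3 = 0.006229 mol.
mass C6H8O7 = 0.006229 x 192.12 = 1.197 g, so %C6H8O7 = 1.197/1.4780 x 100 = 81.0%.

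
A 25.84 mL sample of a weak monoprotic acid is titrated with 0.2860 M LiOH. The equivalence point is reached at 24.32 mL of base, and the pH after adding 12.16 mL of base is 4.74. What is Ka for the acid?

12.16 mL is half of the equivalence volume, so this is the half-equivalence point where [HA] = [A^-].
At half-equivalence pH = pKa, so pKa = 4.74.
Ka = 10^(-4.74) = 1.8 x 10^-5.

1.8 x 10^-5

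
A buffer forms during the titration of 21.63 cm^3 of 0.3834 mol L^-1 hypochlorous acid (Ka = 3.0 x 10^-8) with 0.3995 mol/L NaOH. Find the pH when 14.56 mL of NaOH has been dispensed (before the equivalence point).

7.89

Initial n(HClO) = 0.3834 x 0.02163 = 0.008293 mol.
n(NaOH) added = 0.3995 x 0.01456 = 0.005817 mol, converting that many moles of HClO to ClO-.
Remaining n(HClO) = 0.002476 mol; n(ClO-) = 0.005817 mol.
By Henderson-Hasselbalch, pH = pKa + log([A^-]/[HA]) = 7.52 + log(0.005817/0.002476) = 7.52 + (+0.37) = 7.89.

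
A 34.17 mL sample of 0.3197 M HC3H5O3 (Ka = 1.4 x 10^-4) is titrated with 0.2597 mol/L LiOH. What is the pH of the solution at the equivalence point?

n(HC3H5O3) = 0.3197 x 0.03417 = 0.01092 mol; V(LiOH) at equivalence = 0.01092/0.2597 = 0.04206 L.
At equivalence all the acid is converted to C3H5O3-; total volume = 0.03417 + 0.04206 = 0.07623 L, so [C3H5O3-] = 0.01092/0.07623 = 0.1433 M.
Kb = Kw/Ka = 1.0e-14 / 1.4 x 10^-4 = 7.14e-11.
[OH^-] = sqrt(Kb x [C3H5O3-]) = sqrt(7.14e-11 x 0.1433) = 3.20e-6 M.
pOH = 5.49, so pH = 14.00 - 5.49 = 8.51.

8.51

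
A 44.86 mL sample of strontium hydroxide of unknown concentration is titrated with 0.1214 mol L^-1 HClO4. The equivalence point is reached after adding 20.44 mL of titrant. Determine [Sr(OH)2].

n(HClO4) delivered = 0.1214 x 0.02044 = 0.002481 mol.
The reaction is 1 Sr(OH)2 + 2 HClO4, so n(Sr(OH)2) = 0.002481 x 1/2 = 0.001241 mol.
[Sr(OH)2] = 0.001241 mol / 0.04486 L = 0.0277 M.

0.0277 M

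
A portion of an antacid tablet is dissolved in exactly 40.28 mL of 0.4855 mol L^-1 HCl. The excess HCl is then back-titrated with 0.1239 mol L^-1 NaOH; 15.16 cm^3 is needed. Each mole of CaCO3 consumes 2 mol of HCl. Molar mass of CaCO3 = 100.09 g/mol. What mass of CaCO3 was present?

Total n(HCl) added = 0.4855 x 0.04028 = 0.01956 mol.
n(NaOH) used = 0.1239 x 0.01516 = 0.001878 mol, which equals the excess n(HCl).
So n(HCl) consumed by the sample = 0.01956 - 0.001878 = 0.01768 mol.
n(CaCO3) = 0.01768 / 2 = 0.008839 mol.
mass = 0.008839 mol x 100.09 g/mol = 0.885 g.

0.885 g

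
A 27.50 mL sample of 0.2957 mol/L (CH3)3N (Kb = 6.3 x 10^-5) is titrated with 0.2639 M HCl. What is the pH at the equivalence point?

n((CH3)3N) = 0.2957 x 0.02750 = 0.008132 mol; V(HCl) at equivalence = 0.008132/0.2639 = 0.03081 L.
At equivalence the base is fully converted to (CH3)3NH+; total volume = 0.05831 L, so [(CH3)3NH+] = 0.008132/0.05831 = 0.1394 M.
Ka((CH3)3NH+) = Kw/Kb = 1.0e-14 / 6.3 x 10^-5 = 1.59e-10.
[H^+] = sqrt(Ka x [(CH3)3NH+]) = sqrt(1.59e-10 x 0.1394) = 4.70e-6 M.
pH = -log(4.70e-6) = 5.33.

5.33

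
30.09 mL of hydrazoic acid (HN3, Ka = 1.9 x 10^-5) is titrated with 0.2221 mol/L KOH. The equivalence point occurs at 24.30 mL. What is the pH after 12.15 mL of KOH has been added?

4.72

12.15 mL is exactly half the equivalence volume (24.30/2), i.e. the half-equivalence point.
There, n(HA) = n(A^-), so pH = pKa = -log(1.9 x 10^-5) = 4.72.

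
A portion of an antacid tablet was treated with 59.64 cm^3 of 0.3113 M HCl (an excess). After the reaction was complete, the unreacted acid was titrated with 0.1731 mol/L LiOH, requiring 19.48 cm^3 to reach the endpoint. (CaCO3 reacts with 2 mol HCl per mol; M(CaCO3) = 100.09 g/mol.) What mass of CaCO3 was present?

Total n(HCl) added = 0.3113 x 0.05964 = 0.01857 mol.
n(LiOH) used = 0.1731 x 0.01948 = 0.003372 mol, which equals the excess n(HCl).
So n(HCl) consumed by the sample = 0.01857 - 0.003372 = 0.01519 mol.
n(CaCO3) = 0.01519 / 2 = 0.007597 mol.
mass = 0.007597 mol x 100.09 g/mol = 0.760 g.

0.760 g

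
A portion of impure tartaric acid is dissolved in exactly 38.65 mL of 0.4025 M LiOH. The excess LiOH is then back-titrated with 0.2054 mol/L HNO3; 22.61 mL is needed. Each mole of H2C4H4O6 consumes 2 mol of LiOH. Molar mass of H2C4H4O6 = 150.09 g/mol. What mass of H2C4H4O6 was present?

0.819 g

Total n(LiOH) added = 0.4025 x 0.03865 = 0.01556 mol.
n(HNO3) used = 0.2054 x 0.02261 = 0.004644 mol, which equals the excess n(LiOH).
So n(LiOH) consumed by the sample = 0.01556 - 0.004644 = 0.01091 mol.
n(H2C4H4O6) = 0.01091 / 2 = 0.005456 mol.
mass = 0.005456 mol x 150.09 g/mol = 0.819 g.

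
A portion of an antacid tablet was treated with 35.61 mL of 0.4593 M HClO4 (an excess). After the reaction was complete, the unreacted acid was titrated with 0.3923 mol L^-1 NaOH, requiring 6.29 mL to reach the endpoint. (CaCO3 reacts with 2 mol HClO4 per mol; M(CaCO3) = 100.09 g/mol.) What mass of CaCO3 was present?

Total n(HClO4) added = 0.4593 x 0.03561 = 0.01636 mol.
n(NaOH) used = 0.3923 x 0.006290 = 0.002468 mol, which equals the excess n(HClO4).
So n(HClO4) consumed by the sample = 0.01636 - 0.002468 = 0.01389 mol.
n(CaCO3) = 0.01389 / 2 = 0.006944 mol.
mass = 0.006944 mol x 100.09 g/mol = 0.695 g.

0.695 g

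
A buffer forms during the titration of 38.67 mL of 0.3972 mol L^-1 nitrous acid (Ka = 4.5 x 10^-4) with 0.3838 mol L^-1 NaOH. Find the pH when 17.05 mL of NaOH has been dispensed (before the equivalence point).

Initial n(HNO2) = 0.3972 x 0.03867 = 0.01536 mol.
n(NaOH) added = 0.3838 x 0.01705 = 0.006544 mol, converting that many moles of HNO2 to NO2-.
Remaining n(HNO2) = 0.008816 mol; n(NO2-) = 0.006544 mol.
By Henderson-Hasselbalch, pH = pKa + log([A^-]/[HA]) = 3.35 + log(0.006544/0.008816) = 3.35 + (-0.13) = 3.22.

3.22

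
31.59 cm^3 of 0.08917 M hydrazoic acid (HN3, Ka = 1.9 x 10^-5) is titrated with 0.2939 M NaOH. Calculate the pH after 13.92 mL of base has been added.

n(acid) = 0.08917 x 0.03159 = 0.002817 mol; n(NaOH) added = 0.2939 x 0.01392 = 0.004091 mol.
Base is in excess by 0.004091 - 0.002817 = 0.001274 mol in a total volume of 0.04551 L.
[OH^-] = 0.001274/0.04551 = 0.02800 M, so pOH = 1.55 and pH = 14.00 - 1.55 = 12.45.

12.45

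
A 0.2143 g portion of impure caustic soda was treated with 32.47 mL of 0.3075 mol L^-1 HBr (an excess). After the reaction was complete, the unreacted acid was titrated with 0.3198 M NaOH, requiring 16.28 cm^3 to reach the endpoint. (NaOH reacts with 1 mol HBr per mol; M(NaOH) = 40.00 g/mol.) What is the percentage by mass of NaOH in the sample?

Total n(HBr) added = 0.3075 x 0.03247 = 0.009985 mol.
n(NaOH) used = 0.3198 x 0.01628 = 0.005206 mol, which equals the excess n(HBr).
So n(HBr) consumed by the sample = 0.009985 - 0.005206 = 0.004778 mol.
n(NaOH) = 0.004778 / 1 = 0.004778 mol.
mass NaOH = 0.004778 x 40.00 = 0.1911 g, so %NaOH = 0.1911/0.2143 x 100 = 89.2%.

89.2%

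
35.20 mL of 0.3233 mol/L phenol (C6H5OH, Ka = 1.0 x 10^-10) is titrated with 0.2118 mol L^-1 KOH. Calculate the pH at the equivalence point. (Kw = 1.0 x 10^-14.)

11.55

n(C6H5OH) = 0.3233 x 0.03520 = 0.01138 mol; V(KOH) at equivalence = 0.01138/0.2118 = 0.05373 L.
At equivalence all the acid is converted to C6H5O-; total volume = 0.03520 + 0.05373 = 0.08893 L, so [C6H5O-] = 0.01138/0.08893 = 0.1280 M.
Kb = Kw/Ka = 1.0e-14 / 1.0 x 10^-10 = 0.000100.
[OH^-] = sqrt(Kb x [C6H5O-]) = sqrt(0.000100 x 0.1280) = 0.00358 M.
pOH = 2.45, so pH = 14.00 - 2.45 = 11.55.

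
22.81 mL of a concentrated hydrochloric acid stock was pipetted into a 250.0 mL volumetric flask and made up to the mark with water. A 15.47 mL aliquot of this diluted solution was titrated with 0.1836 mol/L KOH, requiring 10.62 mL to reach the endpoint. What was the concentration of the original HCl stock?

n(KOH) = 0.1836 x 0.01062 = 0.001950 mol.
n(HCl) in the aliquot = 0.001950 mol.
[diluted HCl] = 0.001950 / 0.01547 = 0.1260 M.
Dilution factor = 250.0/22.81 = 10.96, so [stock] = 0.1260 x 10.96 = 1.38 M.

1.38 M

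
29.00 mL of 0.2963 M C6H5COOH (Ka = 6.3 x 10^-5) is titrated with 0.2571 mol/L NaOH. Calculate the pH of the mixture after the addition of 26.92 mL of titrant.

Initial n(C6H5COOH) = 0.2963 x 0.02900 = 0.008593 mol.
n(NaOH) added = 0.2571 x 0.02692 = 0.006921 mol, converting that many moles of C6H5COOH to C6H5COO-.
Remaining n(C6H5COOH) = 0.001672 mol; n(C6H5COO-) = 0.006921 mol.
By Henderson-Hasselbalch, pH = pKa + log([A^-]/[HA]) = 4.20 + log(0.006921/0.001672) = 4.20 + (+0.62) = 4.82.

4.82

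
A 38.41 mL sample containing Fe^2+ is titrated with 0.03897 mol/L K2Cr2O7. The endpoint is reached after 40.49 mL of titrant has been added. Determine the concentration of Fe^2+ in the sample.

0.246 M

n(K2Cr2O7) = 0.03897 x 0.04049 = 0.001578 mol.
From the balanced equation, 1 mol K2Cr2O7 reacts with 6 mol Fe^2+, so n(Fe^2+) = 0.001578 x 6/1 = 0.009467 mol.
[Fe^2+] = 0.009467 / 0.03841 L = 0.246 M.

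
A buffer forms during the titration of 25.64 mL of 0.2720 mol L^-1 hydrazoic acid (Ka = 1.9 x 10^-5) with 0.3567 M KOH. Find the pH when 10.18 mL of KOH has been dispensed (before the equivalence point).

Initial n(HN3) = 0.2720 x 0.02564 = 0.006974 mol.
n(KOH) added = 0.3567 x 0.01018 = 0.003631 mol, converting that many moles of HN3 to N3-.
Remaining n(HN3) = 0.003343 mol; n(N3-) = 0.003631 mol.
By Henderson-Hasselbalch, pH = pKa + log([A^-]/[HA]) = 4.72 + log(0.003631/0.003343) = 4.72 + (+0.04) = 4.76.

4.76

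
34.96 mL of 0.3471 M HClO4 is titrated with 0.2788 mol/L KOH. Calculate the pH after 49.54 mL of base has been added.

n(acid) = 0.3471 x 0.03496 = 0.01213 mol; n(KOH) added = 0.2788 x 0.04954 = 0.01381 mol.
Base is in excess by 0.01381 - 0.01213 = 0.001677 mol in a total volume of 0.08450 L.
[OH^-] = 0.001677/0.08450 = 0.01985 M, so pOH = 1.70 and pH = 14.00 - 1.70 = 12.30.

12.30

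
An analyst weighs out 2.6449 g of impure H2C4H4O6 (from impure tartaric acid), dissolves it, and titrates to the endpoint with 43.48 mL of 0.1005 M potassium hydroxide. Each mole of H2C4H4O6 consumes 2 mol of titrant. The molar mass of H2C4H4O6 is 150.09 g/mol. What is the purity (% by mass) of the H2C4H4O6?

12.4%

n(KOH) = 0.1005 x 0.04348 = 0.004370 mol.
n(H2C4H4O6) = 0.004370 / 2 = 0.002185 mol.
mass of H2C4H4O6 = 0.002185 x 150.09 = 0.3279 g.
% purity = 0.3279 / 2.6449 x 100 = 12.4%.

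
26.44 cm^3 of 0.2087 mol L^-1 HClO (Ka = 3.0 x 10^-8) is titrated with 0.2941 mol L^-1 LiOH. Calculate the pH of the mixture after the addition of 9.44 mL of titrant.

Initial n(HClO) = 0.2087 x 0.02644 = 0.005518 mol.
n(LiOH) added = 0.2941 x 0.009440 = 0.002776 mol, converting that many moles of HClO to ClO-.
Remaining n(HClO) = 0.002742 mol; n(ClO-) = 0.002776 mol.
By Henderson-Hasselbalch, pH = pKa + log([A^-]/[HA]) = 7.52 + log(0.002776/0.002742) = 7.52 + (+0.01) = 7.53.

7.53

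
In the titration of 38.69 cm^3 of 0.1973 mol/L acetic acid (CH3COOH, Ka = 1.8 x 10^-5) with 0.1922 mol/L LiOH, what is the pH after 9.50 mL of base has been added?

Initial n(CH3COOH) = 0.1973 x 0.03869 = 0.007634 mol.
n(LiOH) added = 0.1922 x 0.009500 = 0.001826 mol, converting that many moles of CH3COOH to CH3COO-.
Remaining n(CH3COOH) = 0.005808 mol; n(CH3COO-) = 0.001826 mol.
By Henderson-Hasselbalch, pH = pKa + log([A^-]/[HA]) = 4.74 + log(0.001826/0.005808) = 4.74 + (-0.50) = 4.24.

4.24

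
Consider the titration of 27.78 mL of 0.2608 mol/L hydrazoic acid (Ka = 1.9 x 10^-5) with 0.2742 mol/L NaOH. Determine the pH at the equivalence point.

n(HN3) = 0.2608 x 0.02778 = 0.007245 mol; V(NaOH) at equivalence = 0.007245/0.2742 = 0.02642 L.
At equivalence all the acid is converted to N3-; total volume = 0.02778 + 0.02642 = 0.05420 L, so [N3-] = 0.007245/0.05420 = 0.1337 M.
Kb = Kw/Ka = 1.0e-14 / 1.9 x 10^-5 = 5.26e-10.
[OH^-] = sqrt(Kb x [N3-]) = sqrt(5.26e-10 x 0.1337) = 8.39e-6 M.
pOH = 5.08, so pH = 14.00 - 5.08 = 8.92.

8.92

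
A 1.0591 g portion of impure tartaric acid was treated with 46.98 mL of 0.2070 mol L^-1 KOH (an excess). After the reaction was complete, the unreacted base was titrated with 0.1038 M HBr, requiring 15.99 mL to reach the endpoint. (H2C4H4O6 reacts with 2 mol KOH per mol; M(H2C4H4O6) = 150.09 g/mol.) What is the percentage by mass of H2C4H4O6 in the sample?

Total n(KOH) added = 0.2070 x 0.04698 = 0.009725 mol.
n(HBr) used = 0.1038 x 0.01599 = 0.001660 mol, which equals the excess n(KOH).
So n(KOH) consumed by the sample = 0.009725 - 0.001660 = 0.008065 mol.
n(H2C4H4O6) = 0.008065 / 2 = 0.004033 mol.
mass H2C4H4O6 = 0.004033 x 150.09 = 0.6052 g, so %H2C4H4O6 = 0.6052/1.0591 x 100 = 57.1%.

57.1%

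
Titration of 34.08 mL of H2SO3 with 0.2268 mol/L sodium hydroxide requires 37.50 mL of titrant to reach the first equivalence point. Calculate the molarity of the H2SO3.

0.250 M

n(NaOH) = 0.2268 x 0.03750 = 0.008505 mol.
At the first equivalence point, 1 mol OH^- react per mol H2SO3, so n(H2SO3) = 0.008505 / 1 = 0.008505 mol.
[H2SO3] = 0.008505 / 0.03408 L = 0.250 M.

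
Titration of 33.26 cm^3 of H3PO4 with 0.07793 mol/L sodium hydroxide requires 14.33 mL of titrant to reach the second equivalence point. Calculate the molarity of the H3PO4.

0.0168 M

n(NaOH) = 0.07793 x 0.01433 = 0.001117 mol.
At the second equivalence point, 2 mol OH^- react per mol H3PO4, so n(H3PO4) = 0.001117 / 2 = 0.0005584 mol.
[H3PO4] = 0.0005584 / 0.03326 L = 0.0168 M.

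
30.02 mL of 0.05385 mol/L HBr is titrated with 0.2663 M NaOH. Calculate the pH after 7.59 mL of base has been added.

12.03

n(acid) = 0.05385 x 0.03002 = 0.001617 mol; n(NaOH) added = 0.2663 x 0.007590 = 0.002021 mol.
Base is in excess by 0.002021 - 0.001617 = 0.0004046 mol in a total volume of 0.03761 L.
[OH^-] = 0.0004046/0.03761 = 0.01076 M, so pOH = 1.97 and pH = 14.00 - 1.97 = 12.03.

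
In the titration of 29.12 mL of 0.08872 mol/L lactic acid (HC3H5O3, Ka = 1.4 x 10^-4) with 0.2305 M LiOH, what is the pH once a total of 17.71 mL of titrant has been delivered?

n(acid) = 0.08872 x 0.02912 = 0.002584 mol; n(LiOH) added = 0.2305 x 0.01771 = 0.004082 mol.
Base is in excess by 0.004082 - 0.002584 = 0.001499 mol in a total volume of 0.04683 L.
[OH^-] = 0.001499/0.04683 = 0.03200 M, so pOH = 1.49 and pH = 14.00 - 1.49 = 12.51.

12.51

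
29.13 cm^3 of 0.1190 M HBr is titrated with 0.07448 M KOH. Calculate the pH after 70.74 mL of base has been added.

n(acid) = 0.1190 x 0.02913 = 0.003466 mol; n(KOH) added = 0.07448 x 0.07074 = 0.005269 mol.
Base is in excess by 0.005269 - 0.003466 = 0.001802 mol in a total volume of 0.09987 L.
[OH^-] = 0.001802/0.09987 = 0.01805 M, so pOH = 1.74 and pH = 14.00 - 1.74 = 12.26.

12.26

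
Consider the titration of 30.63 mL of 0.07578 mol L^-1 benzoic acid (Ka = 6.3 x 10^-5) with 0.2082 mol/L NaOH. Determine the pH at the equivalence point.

n(C6H5COOH) = 0.07578 x 0.03063 = 0.002321 mol; V(NaOH) at equivalence = 0.002321/0.2082 = 0.01115 L.
At equivalence all the acid is converted to C6H5COO-; total volume = 0.03063 + 0.01115 = 0.04178 L, so [C6H5COO-] = 0.002321/0.04178 = 0.05556 M.
Kb = Kw/Ka = 1.0e-14 / 6.3 x 10^-5 = 1.59e-10.
[OH^-] = sqrt(Kb x [C6H5COO-]) = sqrt(1.59e-10 x 0.05556) = 2.97e-6 M.
pOH = 5.53, so pH = 14.00 - 5.53 = 8.47.

8.47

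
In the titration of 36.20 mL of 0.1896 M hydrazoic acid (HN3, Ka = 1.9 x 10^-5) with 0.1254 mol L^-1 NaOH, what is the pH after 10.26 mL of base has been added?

Initial n(HN3) = 0.1896 x 0.03620 = 0.006864 mol.
n(NaOH) added = 0.1254 x 0.01026 = 0.001287 mol, converting that many moles of HN3 to N3-.
Remaining n(HN3) = 0.005577 mol; n(N3-) = 0.001287 mol.
By Henderson-Hasselbalch, pH = pKa + log([A^-]/[HA]) = 4.72 + log(0.001287/0.005577) = 4.72 + (-0.64) = 4.08.

4.08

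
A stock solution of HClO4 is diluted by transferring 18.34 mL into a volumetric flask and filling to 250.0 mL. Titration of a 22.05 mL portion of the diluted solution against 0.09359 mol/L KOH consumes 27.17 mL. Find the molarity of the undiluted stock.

n(KOH) = 0.09359 x 0.02717 = 0.002543 mol.
n(HClO4) in the aliquot = 0.002543 mol.
[diluted HClO4] = 0.002543 / 0.02205 = 0.1153 M.
Dilution factor = 250.0/18.34 = 13.63, so [stock] = 0.1153 x 13.63 = 1.57 M.

1.57 M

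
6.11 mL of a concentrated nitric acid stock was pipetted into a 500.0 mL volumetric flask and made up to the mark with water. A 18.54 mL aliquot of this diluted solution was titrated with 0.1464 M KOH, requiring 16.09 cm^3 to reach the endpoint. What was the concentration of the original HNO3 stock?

10.4 M

n(KOH) = 0.1464 x 0.01609 = 0.002356 mol.
n(HNO3) in the aliquot = 0.002356 mol.
[diluted HNO3] = 0.002356 / 0.01854 = 0.1271 M.
Dilution factor = 500.0/6.110 = 81.83, so [stock] = 0.1271 x 81.83 = 10.4 M.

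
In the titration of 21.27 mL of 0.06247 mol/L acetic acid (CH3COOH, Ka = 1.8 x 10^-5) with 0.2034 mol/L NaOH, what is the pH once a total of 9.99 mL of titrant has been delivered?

12.35

n(acid) = 0.06247 x 0.02127 = 0.001329 mol; n(NaOH) added = 0.2034 x 0.009990 = 0.002032 mol.
Base is in excess by 0.002032 - 0.001329 = 0.0007032 mol in a total volume of 0.03126 L.
[OH^-] = 0.0007032/0.03126 = 0.02250 M, so pOH = 1.65 and pH = 14.00 - 1.65 = 12.35.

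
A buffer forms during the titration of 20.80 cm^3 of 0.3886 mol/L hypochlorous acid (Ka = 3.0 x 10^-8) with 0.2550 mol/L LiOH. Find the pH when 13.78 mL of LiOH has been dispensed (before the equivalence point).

Initial n(HClO) = 0.3886 x 0.02080 = 0.008083 mol.
n(LiOH) added = 0.2550 x 0.01378 = 0.003514 mol, converting that many moles of HClO to ClO-.
Remaining n(HClO) = 0.004569 mol; n(ClO-) = 0.003514 mol.
By Henderson-Hasselbalch, pH = pKa + log([A^-]/[HA]) = 7.52 + log(0.003514/0.004569) = 7.52 + (-0.11) = 7.41.

7.41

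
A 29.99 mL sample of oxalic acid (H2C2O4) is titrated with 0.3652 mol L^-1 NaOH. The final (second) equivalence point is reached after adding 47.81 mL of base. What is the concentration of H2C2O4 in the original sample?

n(NaOH) = 0.3652 x 0.04781 = 0.01746 mol.
At the final (second) equivalence point, 2 mol OH^- react per mol H2C2O4, so n(H2C2O4) = 0.01746 / 2 = 0.008730 mol.
[H2C2O4] = 0.008730 / 0.02999 L = 0.291 M.

0.291 M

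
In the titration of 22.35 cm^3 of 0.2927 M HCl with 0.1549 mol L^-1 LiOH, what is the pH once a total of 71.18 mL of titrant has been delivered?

12.68

n(acid) = 0.2927 x 0.02235 = 0.006542 mol; n(LiOH) added = 0.1549 x 0.07118 = 0.01103 mol.
Base is in excess by 0.01103 - 0.006542 = 0.004484 mol in a total volume of 0.09353 L.
[OH^-] = 0.004484/0.09353 = 0.04794 M, so pOH = 1.32 and pH = 14.00 - 1.32 = 12.68.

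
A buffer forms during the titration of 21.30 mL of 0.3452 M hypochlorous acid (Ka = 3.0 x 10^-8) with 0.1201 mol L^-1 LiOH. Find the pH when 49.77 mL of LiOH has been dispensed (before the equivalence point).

Initial n(HClO) = 0.3452 x 0.02130 = 0.007353 mol.
n(LiOH) added = 0.1201 x 0.04977 = 0.005977 mol, converting that many moles of HClO to ClO-.
Remaining n(HClO) = 0.001375 mol; n(ClO-) = 0.005977 mol.
By Henderson-Hasselbalch, pH = pKa + log([A^-]/[HA]) = 7.52 + log(0.005977/0.001375) = 7.52 + (+0.64) = 8.16.

8.16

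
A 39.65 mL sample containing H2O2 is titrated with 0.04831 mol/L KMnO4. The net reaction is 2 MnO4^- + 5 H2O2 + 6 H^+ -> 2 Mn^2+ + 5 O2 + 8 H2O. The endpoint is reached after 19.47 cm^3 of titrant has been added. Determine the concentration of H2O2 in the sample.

n(KMnO4) = 0.04831 x 0.01947 = 0.0009406 mol.
From the balanced equation, 2 mol KMnO4 reacts with 5 mol H2O2, so n(H2O2) = 0.0009406 x 5/2 = 0.002351 mol.
[H2O2] = 0.002351 / 0.03965 L = 0.0593 M.

0.0593 M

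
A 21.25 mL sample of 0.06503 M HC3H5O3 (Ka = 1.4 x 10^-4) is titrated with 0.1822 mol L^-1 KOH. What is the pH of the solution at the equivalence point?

8.27

n(HC3H5O3) = 0.06503 x 0.02125 = 0.001382 mol; V(KOH) at equivalence = 0.001382/0.1822 = 0.007584 L.
At equivalence all the acid is converted to C3H5O3-; total volume = 0.02125 + 0.007584 = 0.02883 L, so [C3H5O3-] = 0.001382/0.02883 = 0.04792 M.
Kb = Kw/Ka = 1.0e-14 / 1.4 x 10^-4 = 7.14e-11.
[OH^-] = sqrt(Kb x [C3H5O3-]) = sqrt(7.14e-11 x 0.04792) = 1.85e-6 M.
pOH = 5.73, so pH = 14.00 - 5.73 = 8.27.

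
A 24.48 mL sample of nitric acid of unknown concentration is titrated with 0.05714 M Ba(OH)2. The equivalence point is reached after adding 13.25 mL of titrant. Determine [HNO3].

0.0619 M

n(Ba(OH)2) delivered = 0.05714 x 0.01325 = 0.0007571 mol.
The reaction is 2 HNO3 + 1 Ba(OH)2, so n(HNO3) = 0.0007571 x 2/1 = 0.001514 mol.
[HNO3] = 0.001514 mol / 0.02448 L = 0.0619 M.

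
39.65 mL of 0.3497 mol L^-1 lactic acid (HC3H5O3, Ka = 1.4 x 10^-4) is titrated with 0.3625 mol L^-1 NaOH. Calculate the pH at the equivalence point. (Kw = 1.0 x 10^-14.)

8.55

n(HC3H5O3) = 0.3497 x 0.03965 = 0.01387 mol; V(NaOH) at equivalence = 0.01387/0.3625 = 0.03825 L.
At equivalence all the acid is converted to C3H5O3-; total volume = 0.03965 + 0.03825 = 0.07790 L, so [C3H5O3-] = 0.01387/0.07790 = 0.1780 M.
Kb = Kw/Ka = 1.0e-14 / 1.4 x 10^-4 = 7.14e-11.
[OH^-] = sqrt(Kb x [C3H5O3-]) = sqrt(7.14e-11 x 0.1780) = 3.57e-6 M.
pOH = 5.45, so pH = 14.00 - 5.45 = 8.55.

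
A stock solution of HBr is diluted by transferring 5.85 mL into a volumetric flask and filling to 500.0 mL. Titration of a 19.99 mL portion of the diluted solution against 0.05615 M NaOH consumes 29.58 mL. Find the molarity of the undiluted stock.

7.10 M

n(NaOH) = 0.05615 x 0.02958 = 0.001661 mol.
n(HBr) in the aliquot = 0.001661 mol.
[diluted HBr] = 0.001661 / 0.01999 = 0.08309 M.
Dilution factor = 500.0/5.850 = 85.47, so [stock] = 0.08309 x 85.47 = 7.10 M.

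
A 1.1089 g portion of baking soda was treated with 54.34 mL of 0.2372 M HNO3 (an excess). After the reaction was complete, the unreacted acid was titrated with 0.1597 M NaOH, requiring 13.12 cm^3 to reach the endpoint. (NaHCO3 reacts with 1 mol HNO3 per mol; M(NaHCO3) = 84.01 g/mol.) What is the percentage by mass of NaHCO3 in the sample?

Total n(HNO3) added = 0.2372 x 0.05434 = 0.01289 mol.
n(NaOH) used = 0.1597 x 0.01312 = 0.002095 mol, which equals the excess n(HNO3).
So n(HNO3) consumed by the sample = 0.01289 - 0.002095 = 0.01079 mol.
n(NaHCO3) = 0.01079 / 1 = 0.01079 mol.
mass NaHCO3 = 0.01079 x 84.01 = 0.9068 g, so %NaHCO3 = 0.9068/1.1089 x 100 = 81.8%.

81.8%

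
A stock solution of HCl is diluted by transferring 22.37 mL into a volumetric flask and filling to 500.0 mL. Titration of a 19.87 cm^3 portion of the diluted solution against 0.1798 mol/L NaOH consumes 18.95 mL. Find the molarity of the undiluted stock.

n(NaOH) = 0.1798 x 0.01895 = 0.003407 mol.
n(HCl) in the aliquot = 0.003407 mol.
[diluted HCl] = 0.003407 / 0.01987 = 0.1715 M.
Dilution factor = 500.0/22.37 = 22.35, so [stock] = 0.1715 x 22.35 = 3.83 M.

3.83 M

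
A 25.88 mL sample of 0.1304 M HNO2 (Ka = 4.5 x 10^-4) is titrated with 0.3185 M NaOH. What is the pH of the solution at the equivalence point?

8.16

n(HNO2) = 0.1304 x 0.02588 = 0.003375 mol; V(NaOH) at equivalence = 0.003375/0.3185 = 0.01060 L.
At equivalence all the acid is converted to NO2-; total volume = 0.02588 + 0.01060 = 0.03648 L, so [NO2-] = 0.003375/0.03648 = 0.09252 M.
Kb = Kw/Ka = 1.0e-14 / 4.5 x 10^-4 = 2.22e-11.
[OH^-] = sqrt(Kb x [NO2-]) = sqrt(2.22e-11 x 0.09252) = 1.43e-6 M.
pOH = 5.84, so pH = 14.00 - 5.84 = 8.16.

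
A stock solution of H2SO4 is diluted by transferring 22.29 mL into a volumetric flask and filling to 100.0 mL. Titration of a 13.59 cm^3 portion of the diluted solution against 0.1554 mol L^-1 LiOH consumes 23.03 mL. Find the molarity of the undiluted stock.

0.591 M

n(LiOH) = 0.1554 x 0.02303 = 0.003579 mol.
n(H2SO4) in the aliquot = 0.003579 x 1/2 = 0.001789 mol.
[diluted H2SO4] = 0.001789 / 0.01359 = 0.1317 M.
Dilution factor = 100.0/22.29 = 4.486, so [stock] = 0.1317 x 4.486 = 0.591 M.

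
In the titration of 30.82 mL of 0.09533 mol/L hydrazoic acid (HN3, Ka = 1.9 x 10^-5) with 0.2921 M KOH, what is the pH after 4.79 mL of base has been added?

Initial n(HN3) = 0.09533 x 0.03082 = 0.002938 mol.
n(KOH) added = 0.2921 x 0.004790 = 0.001399 mol, converting that many moles of HN3 to N3-.
Remaining n(HN3) = 0.001539 mol; n(N3-) = 0.001399 mol.
By Henderson-Hasselbalch, pH = pKa + log([A^-]/[HA]) = 4.72 + log(0.001399/0.001539) = 4.72 + (-0.04) = 4.68.

4.68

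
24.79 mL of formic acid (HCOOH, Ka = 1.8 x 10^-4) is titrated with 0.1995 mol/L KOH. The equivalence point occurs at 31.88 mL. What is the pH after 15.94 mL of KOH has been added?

15.94 mL is exactly half the equivalence volume (31.88/2), i.e. the half-equivalence point.
There, n(HA) = n(A^-), so pH = pKa = -log(1.8 x 10^-4) = 3.74.

3.74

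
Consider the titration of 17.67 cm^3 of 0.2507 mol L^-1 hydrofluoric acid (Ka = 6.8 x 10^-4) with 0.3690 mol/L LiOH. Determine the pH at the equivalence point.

8.17

n(HF) = 0.2507 x 0.01767 = 0.004430 mol; V(LiOH) at equivalence = 0.004430/0.3690 = 0.01201 L.
At equivalence all the acid is converted to F-; total volume = 0.01767 + 0.01201 = 0.02968 L, so [F-] = 0.004430/0.02968 = 0.1493 M.
Kb = Kw/Ka = 1.0e-14 / 6.8 x 10^-4 = 1.47e-11.
[OH^-] = sqrt(Kb x [F-]) = sqrt(1.47e-11 x 0.1493) = 1.48e-6 M.
pOH = 5.83, so pH = 14.00 - 5.83 = 8.17.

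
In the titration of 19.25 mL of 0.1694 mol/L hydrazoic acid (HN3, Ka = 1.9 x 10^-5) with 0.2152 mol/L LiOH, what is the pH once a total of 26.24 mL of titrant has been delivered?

12.72

n(acid) = 0.1694 x 0.01925 = 0.003261 mol; n(LiOH) added = 0.2152 x 0.02624 = 0.005647 mol.
Base is in excess by 0.005647 - 0.003261 = 0.002386 mol in a total volume of 0.04549 L.
[OH^-] = 0.002386/0.04549 = 0.05245 M, so pOH = 1.28 and pH = 14.00 - 1.28 = 12.72.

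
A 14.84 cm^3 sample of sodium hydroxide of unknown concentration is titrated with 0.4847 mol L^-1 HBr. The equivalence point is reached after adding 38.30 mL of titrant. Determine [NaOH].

1.25 M

n(HBr) delivered = 0.4847 x 0.03830 = 0.01856 mol.
For a 1:1 reaction, n(NaOH) = 0.01856 mol.
[NaOH] = 0.01856 mol / 0.01484 L = 1.25 M.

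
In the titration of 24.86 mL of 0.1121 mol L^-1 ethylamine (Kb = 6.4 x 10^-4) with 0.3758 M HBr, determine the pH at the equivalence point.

n(C2H5NH2) = 0.1121 x 0.02486 = 0.002787 mol; V(HBr) at equivalence = 0.002787/0.3758 = 0.007416 L.
At equivalence the base is fully converted to C2H5NH3+; total volume = 0.03228 L, so [C2H5NH3+] = 0.002787/0.03228 = 0.08634 M.
Ka(C2H5NH3+) = Kw/Kb = 1.0e-14 / 6.4 x 10^-4 = 1.56e-11.
[H^+] = sqrt(Ka x [C2H5NH3+]) = sqrt(1.56e-11 x 0.08634) = 1.16e-6 M.
pH = -log(1.16e-6) = 5.93.

5.93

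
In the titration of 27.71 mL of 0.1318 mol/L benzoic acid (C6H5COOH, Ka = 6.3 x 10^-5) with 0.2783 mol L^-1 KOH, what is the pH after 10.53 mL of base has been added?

Initial n(C6H5COOH) = 0.1318 x 0.02771 = 0.003652 mol.
n(KOH) added = 0.2783 x 0.01053 = 0.002930 mol, converting that many moles of C6H5COOH to C6H5COO-.
Remaining n(C6H5COOH) = 0.0007217 mol; n(C6H5COO-) = 0.002930 mol.
By Henderson-Hasselbalch, pH = pKa + log([A^-]/[HA]) = 4.20 + log(0.002930/0.0007217) = 4.20 + (+0.61) = 4.81.

4.81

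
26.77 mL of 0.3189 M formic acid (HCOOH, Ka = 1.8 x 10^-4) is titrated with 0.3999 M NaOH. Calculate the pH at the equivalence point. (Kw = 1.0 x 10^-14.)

8.50

n(HCOOH) = 0.3189 x 0.02677 = 0.008537 mol; V(NaOH) at equivalence = 0.008537/0.3999 = 0.02135 L.
At equivalence all the acid is converted to HCOO-; total volume = 0.02677 + 0.02135 = 0.04812 L, so [HCOO-] = 0.008537/0.04812 = 0.1774 M.
Kb = Kw/Ka = 1.0e-14 / 1.8 x 10^-4 = 5.56e-11.
[OH^-] = sqrt(Kb x [HCOO-]) = sqrt(5.56e-11 x 0.1774) = 3.14e-6 M.
pOH = 5.50, so pH = 14.00 - 5.50 = 8.50.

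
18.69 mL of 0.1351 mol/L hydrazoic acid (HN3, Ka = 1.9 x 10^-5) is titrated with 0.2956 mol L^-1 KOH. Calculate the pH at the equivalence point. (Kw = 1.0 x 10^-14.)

8.84

n(HN3) = 0.1351 x 0.01869 = 0.002525 mol; V(KOH) at equivalence = 0.002525/0.2956 = 0.008542 L.
At equivalence all the acid is converted to N3-; total volume = 0.01869 + 0.008542 = 0.02723 L, so [N3-] = 0.002525/0.02723 = 0.09272 M.
Kb = Kw/Ka = 1.0e-14 / 1.9 x 10^-5 = 5.26e-10.
[OH^-] = sqrt(Kb x [N3-]) = sqrt(5.26e-10 x 0.09272) = 6.99e-6 M.
pOH = 5.16, so pH = 14.00 - 5.16 = 8.84.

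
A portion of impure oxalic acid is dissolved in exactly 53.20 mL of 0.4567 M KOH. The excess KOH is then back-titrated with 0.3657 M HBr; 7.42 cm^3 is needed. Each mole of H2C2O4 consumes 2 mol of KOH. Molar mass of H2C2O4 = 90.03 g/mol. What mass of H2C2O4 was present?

Total n(KOH) added = 0.4567 x 0.05320 = 0.02430 mol.
n(HBr) used = 0.3657 x 0.007420 = 0.002713 mol, which equals the excess n(KOH).
So n(KOH) consumed by the sample = 0.02430 - 0.002713 = 0.02158 mol.
n(H2C2O4) = 0.02158 / 2 = 0.01079 mol.
mass = 0.01079 mol x 90.03 g/mol = 0.972 g.

0.972 g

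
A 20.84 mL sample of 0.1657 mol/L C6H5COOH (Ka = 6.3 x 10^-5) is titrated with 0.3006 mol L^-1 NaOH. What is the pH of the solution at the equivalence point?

8.61

n(C6H5COOH) = 0.1657 x 0.02084 = 0.003453 mol; V(NaOH) at equivalence = 0.003453/0.3006 = 0.01149 L.
At equivalence all the acid is converted to C6H5COO-; total volume = 0.02084 + 0.01149 = 0.03233 L, so [C6H5COO-] = 0.003453/0.03233 = 0.1068 M.
Kb = Kw/Ka = 1.0e-14 / 6.3 x 10^-5 = 1.59e-10.
[OH^-] = sqrt(Kb x [C6H5COO-]) = sqrt(1.59e-10 x 0.1068) = 4.12e-6 M.
pOH = 5.39, so pH = 14.00 - 5.39 = 8.61.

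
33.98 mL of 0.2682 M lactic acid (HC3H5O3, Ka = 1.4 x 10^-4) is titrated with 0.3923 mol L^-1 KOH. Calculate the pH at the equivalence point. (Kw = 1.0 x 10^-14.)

n(HC3H5O3) = 0.2682 x 0.03398 = 0.009113 mol; V(KOH) at equivalence = 0.009113/0.3923 = 0.02323 L.
At equivalence all the acid is converted to C3H5O3-; total volume = 0.03398 + 0.02323 = 0.05721 L, so [C3H5O3-] = 0.009113/0.05721 = 0.1593 M.
Kb = Kw/Ka = 1.0e-14 / 1.4 x 10^-4 = 7.14e-11.
[OH^-] = sqrt(Kb x [C3H5O3-]) = sqrt(7.14e-11 x 0.1593) = 3.37e-6 M.
pOH = 5.47, so pH = 14.00 - 5.47 = 8.53.

8.53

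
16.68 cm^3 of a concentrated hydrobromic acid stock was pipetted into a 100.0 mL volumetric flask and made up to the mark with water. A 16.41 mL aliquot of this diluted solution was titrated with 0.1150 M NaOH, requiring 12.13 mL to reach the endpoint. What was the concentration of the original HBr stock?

0.510 M

n(NaOH) = 0.1150 x 0.01213 = 0.001395 mol.
n(HBr) in the aliquot = 0.001395 mol.
[diluted HBr] = 0.001395 / 0.01641 = 0.08501 M.
Dilution factor = 100.0/16.68 = 5.995, so [stock] = 0.08501 x 5.995 = 0.510 M.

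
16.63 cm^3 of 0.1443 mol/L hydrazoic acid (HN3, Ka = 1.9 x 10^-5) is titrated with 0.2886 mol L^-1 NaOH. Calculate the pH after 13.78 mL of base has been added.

n(acid) = 0.1443 x 0.01663 = 0.002400 mol; n(NaOH) added = 0.2886 x 0.01378 = 0.003977 mol.
Base is in excess by 0.003977 - 0.002400 = 0.001577 mol in a total volume of 0.03041 L.
[OH^-] = 0.001577/0.03041 = 0.05186 M, so pOH = 1.29 and pH = 14.00 - 1.29 = 12.71.

12.71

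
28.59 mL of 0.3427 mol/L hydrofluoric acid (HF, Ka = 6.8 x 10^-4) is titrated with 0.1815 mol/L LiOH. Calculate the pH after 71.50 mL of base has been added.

n(acid) = 0.3427 x 0.02859 = 0.009798 mol; n(LiOH) added = 0.1815 x 0.07150 = 0.01298 mol.
Base is in excess by 0.01298 - 0.009798 = 0.003179 mol in a total volume of 0.1001 L.
[OH^-] = 0.003179/0.1001 = 0.03177 M, so pOH = 1.50 and pH = 14.00 - 1.50 = 12.50.

12.50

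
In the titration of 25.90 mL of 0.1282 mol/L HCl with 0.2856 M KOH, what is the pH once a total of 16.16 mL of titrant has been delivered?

12.49

n(acid) = 0.1282 x 0.02590 = 0.003320 mol; n(KOH) added = 0.2856 x 0.01616 = 0.004615 mol.
Base is in excess by 0.004615 - 0.003320 = 0.001295 mol in a total volume of 0.04206 L.
[OH^-] = 0.001295/0.04206 = 0.03079 M, so pOH = 1.51 and pH = 14.00 - 1.51 = 12.49.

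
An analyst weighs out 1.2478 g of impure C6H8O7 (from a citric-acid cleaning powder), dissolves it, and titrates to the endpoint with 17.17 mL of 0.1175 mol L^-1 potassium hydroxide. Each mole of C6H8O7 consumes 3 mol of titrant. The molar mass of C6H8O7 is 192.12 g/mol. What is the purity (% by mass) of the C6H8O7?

10.4%

n(KOH) = 0.1175 x 0.01717 = 0.002017 mol.
n(C6H8O7) = 0.002017 / 3 = 0.0006725 mol.
mass of C6H8O7 = 0.0006725 x 192.12 = 0.1292 g.
% purity = 0.1292 / 1.2478 x 100 = 10.4%.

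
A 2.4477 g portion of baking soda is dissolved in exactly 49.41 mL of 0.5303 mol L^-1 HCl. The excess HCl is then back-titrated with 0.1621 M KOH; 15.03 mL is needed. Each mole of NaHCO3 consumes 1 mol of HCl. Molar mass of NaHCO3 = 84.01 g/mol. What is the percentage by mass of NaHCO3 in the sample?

81.6%

Total n(HCl) added = 0.5303 x 0.04941 = 0.02620 mol.
n(KOH) used = 0.1621 x 0.01503 = 0.002436 mol, which equals the excess n(HCl).
So n(HCl) consumed by the sample = 0.02620 - 0.002436 = 0.02377 mol.
n(NaHCO3) = 0.02377 / 1 = 0.02377 mol.
mass NaHCO3 = 0.02377 x 84.01 = 1.997 g, so %NaHCO3 = 1.997/2.4477 x 100 = 81.6%.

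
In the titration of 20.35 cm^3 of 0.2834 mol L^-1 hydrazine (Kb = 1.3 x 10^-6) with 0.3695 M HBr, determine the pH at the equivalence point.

4.45

n(N2H4) = 0.2834 x 0.02035 = 0.005767 mol; V(HBr) at equivalence = 0.005767/0.3695 = 0.01561 L.
At equivalence the base is fully converted to N2H5+; total volume = 0.03596 L, so [N2H5+] = 0.005767/0.03596 = 0.1604 M.
Ka(N2H5+) = Kw/Kb = 1.0e-14 / 1.3 x 10^-6 = 7.69e-9.
[H^+] = sqrt(Ka x [N2H5+]) = sqrt(7.69e-9 x 0.1604) = 3.51e-5 M.
pH = -log(3.51e-5) = 4.45.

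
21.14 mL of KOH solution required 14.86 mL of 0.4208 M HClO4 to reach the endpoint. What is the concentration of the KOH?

0.296 M

n(HClO4) delivered = 0.4208 x 0.01486 = 0.006253 mol.
For a 1:1 reaction, n(KOH) = 0.006253 mol.
[KOH] = 0.006253 mol / 0.02114 L = 0.296 M.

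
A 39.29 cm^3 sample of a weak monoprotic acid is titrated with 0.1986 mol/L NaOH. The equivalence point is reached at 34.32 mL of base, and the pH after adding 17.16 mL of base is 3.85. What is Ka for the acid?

17.16 mL is half of the equivalence volume, so this is the half-equivalence point where [HA] = [A^-].
At half-equivalence pH = pKa, so pKa = 3.85.
Ka = 10^(-3.85) = 1.4 x 10^-4.

1.4 x 10^-4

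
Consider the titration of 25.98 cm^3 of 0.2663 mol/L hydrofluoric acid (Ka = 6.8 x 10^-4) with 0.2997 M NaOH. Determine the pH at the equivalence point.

n(HF) = 0.2663 x 0.02598 = 0.006918 mol; V(NaOH) at equivalence = 0.006918/0.2997 = 0.02308 L.
At equivalence all the acid is converted to F-; total volume = 0.02598 + 0.02308 = 0.04906 L, so [F-] = 0.006918/0.04906 = 0.1410 M.
Kb = Kw/Ka = 1.0e-14 / 6.8 x 10^-4 = 1.47e-11.
[OH^-] = sqrt(Kb x [F-]) = sqrt(1.47e-11 x 0.1410) = 1.44e-6 M.
pOH = 5.84, so pH = 14.00 - 5.84 = 8.16.

8.16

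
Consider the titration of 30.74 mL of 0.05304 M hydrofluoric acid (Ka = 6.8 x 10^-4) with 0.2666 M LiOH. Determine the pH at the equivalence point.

n(HF) = 0.05304 x 0.03074 = 0.001630 mol; V(LiOH) at equivalence = 0.001630/0.2666 = 0.006116 L.
At equivalence all the acid is converted to F-; total volume = 0.03074 + 0.006116 = 0.03686 L, so [F-] = 0.001630/0.03686 = 0.04424 M.
Kb = Kw/Ka = 1.0e-14 / 6.8 x 10^-4 = 1.47e-11.
[OH^-] = sqrt(Kb x [F-]) = sqrt(1.47e-11 x 0.04424) = 8.07e-7 M.
pOH = 6.09, so pH = 14.00 - 6.09 = 7.91.

7.91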